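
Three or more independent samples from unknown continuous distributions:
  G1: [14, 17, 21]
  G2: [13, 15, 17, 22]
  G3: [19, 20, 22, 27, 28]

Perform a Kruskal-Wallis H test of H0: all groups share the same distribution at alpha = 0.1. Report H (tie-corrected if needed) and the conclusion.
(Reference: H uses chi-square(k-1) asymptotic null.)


Step 1: Combine all N = 12 observations and assign midranks.
sorted (value, group, rank): (13,G2,1), (14,G1,2), (15,G2,3), (17,G1,4.5), (17,G2,4.5), (19,G3,6), (20,G3,7), (21,G1,8), (22,G2,9.5), (22,G3,9.5), (27,G3,11), (28,G3,12)
Step 2: Sum ranks within each group.
R_1 = 14.5 (n_1 = 3)
R_2 = 18 (n_2 = 4)
R_3 = 45.5 (n_3 = 5)
Step 3: H = 12/(N(N+1)) * sum(R_i^2/n_i) - 3(N+1)
     = 12/(12*13) * (14.5^2/3 + 18^2/4 + 45.5^2/5) - 3*13
     = 0.076923 * 565.133 - 39
     = 4.471795.
Step 4: Ties present; correction factor C = 1 - 12/(12^3 - 12) = 0.993007. Corrected H = 4.471795 / 0.993007 = 4.503286.
Step 5: Under H0, H ~ chi^2(2); p-value = 0.105226.
Step 6: alpha = 0.1. fail to reject H0.

H = 4.5033, df = 2, p = 0.105226, fail to reject H0.


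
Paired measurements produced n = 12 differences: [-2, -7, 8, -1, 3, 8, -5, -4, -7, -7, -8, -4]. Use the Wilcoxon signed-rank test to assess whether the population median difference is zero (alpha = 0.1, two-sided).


Step 1: Drop any zero differences (none here) and take |d_i|.
|d| = [2, 7, 8, 1, 3, 8, 5, 4, 7, 7, 8, 4]
Step 2: Midrank |d_i| (ties get averaged ranks).
ranks: |2|->2, |7|->8, |8|->11, |1|->1, |3|->3, |8|->11, |5|->6, |4|->4.5, |7|->8, |7|->8, |8|->11, |4|->4.5
Step 3: Attach original signs; sum ranks with positive sign and with negative sign.
W+ = 11 + 3 + 11 = 25
W- = 2 + 8 + 1 + 6 + 4.5 + 8 + 8 + 11 + 4.5 = 53
(Check: W+ + W- = 78 should equal n(n+1)/2 = 78.)
Step 4: Test statistic W = min(W+, W-) = 25.
Step 5: Ties in |d|, so use the tie-corrected normal approximation.
        E[W] = n(n+1)/4 = 12*13/4 = 39.
        Tie groups: |d|=4 (t=2), |d|=7 (t=3), |d|=8 (t=3); sum(t^3 - t) = 54.
        Var[W] = n(n+1)(2n+1)/24 - sum(t^3-t)/48 = 3900/24 - 54/48 = 161.375.
        z = (W - E[W]) / sqrt(Var[W]) = (25 - 39) / 12.7033 = -1.1021.
        Two-sided p = 2*Phi(z) = 0.270430.
Step 6: alpha = 0.1. fail to reject H0.

W+ = 25, W- = 53, W = min = 25, p = 0.270430, fail to reject H0.


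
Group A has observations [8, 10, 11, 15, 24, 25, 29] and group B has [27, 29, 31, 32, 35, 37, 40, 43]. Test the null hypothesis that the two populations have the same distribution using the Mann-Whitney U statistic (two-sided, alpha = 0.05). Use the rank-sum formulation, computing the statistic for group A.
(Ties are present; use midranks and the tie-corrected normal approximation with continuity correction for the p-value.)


Step 1: Combine and sort all 15 observations; assign midranks.
sorted (value, group): (8,X), (10,X), (11,X), (15,X), (24,X), (25,X), (27,Y), (29,X), (29,Y), (31,Y), (32,Y), (35,Y), (37,Y), (40,Y), (43,Y)
ranks: 8->1, 10->2, 11->3, 15->4, 24->5, 25->6, 27->7, 29->8.5, 29->8.5, 31->10, 32->11, 35->12, 37->13, 40->14, 43->15
Step 2: Rank sum for X: R1 = 1 + 2 + 3 + 4 + 5 + 6 + 8.5 = 29.5.
Step 3: U_X = R1 - n1(n1+1)/2 = 29.5 - 7*8/2 = 29.5 - 28 = 1.5.
       U_Y = n1*n2 - U_X = 56 - 1.5 = 54.5.
Step 4: Ties are present, so use the tie-corrected normal approximation (with continuity correction) for the p-value.
Step 5: p-value = 0.002599; compare to alpha = 0.05. reject H0.

U_X = 1.5, p = 0.002599, reject H0 at alpha = 0.05.


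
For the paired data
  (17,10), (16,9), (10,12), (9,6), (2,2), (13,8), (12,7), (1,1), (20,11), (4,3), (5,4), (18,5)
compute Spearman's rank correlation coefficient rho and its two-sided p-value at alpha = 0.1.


Step 1: Rank x and y separately (midranks; no ties here).
rank(x): 17->10, 16->9, 10->6, 9->5, 2->2, 13->8, 12->7, 1->1, 20->12, 4->3, 5->4, 18->11
rank(y): 10->10, 9->9, 12->12, 6->6, 2->2, 8->8, 7->7, 1->1, 11->11, 3->3, 4->4, 5->5
Step 2: d_i = R_x(i) - R_y(i); compute d_i^2.
  (10-10)^2=0, (9-9)^2=0, (6-12)^2=36, (5-6)^2=1, (2-2)^2=0, (8-8)^2=0, (7-7)^2=0, (1-1)^2=0, (12-11)^2=1, (3-3)^2=0, (4-4)^2=0, (11-5)^2=36
sum(d^2) = 74.
Step 3: rho = 1 - 6*74 / (12*(12^2 - 1)) = 1 - 444/1716 = 0.741259.
Step 4: Under H0, t = rho * sqrt((n-2)/(1-rho^2)) = 3.4923 ~ t(10).
Step 5: Two-sided p-value from the t-distribution with 10 df = 0.005801.
Step 6: alpha = 0.1. reject H0.

rho = 0.7413, p = 0.005801, reject H0 at alpha = 0.1.


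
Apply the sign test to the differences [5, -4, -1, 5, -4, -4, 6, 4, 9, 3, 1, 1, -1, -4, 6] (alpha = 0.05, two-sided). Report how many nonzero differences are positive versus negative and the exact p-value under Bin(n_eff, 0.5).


Step 1: Discard zero differences. Original n = 15; n_eff = number of nonzero differences = 15.
Nonzero differences (with sign): +5, -4, -1, +5, -4, -4, +6, +4, +9, +3, +1, +1, -1, -4, +6
Step 2: Count signs: positive = 9, negative = 6.
Step 3: Under H0: P(positive) = 0.5, so the number of positives S ~ Bin(15, 0.5).
Step 4: Two-sided exact p-value = sum of Bin(15,0.5) probabilities at or below the observed probability = 0.607239.
Step 5: alpha = 0.05. fail to reject H0.

n_eff = 15, pos = 9, neg = 6, p = 0.607239, fail to reject H0.


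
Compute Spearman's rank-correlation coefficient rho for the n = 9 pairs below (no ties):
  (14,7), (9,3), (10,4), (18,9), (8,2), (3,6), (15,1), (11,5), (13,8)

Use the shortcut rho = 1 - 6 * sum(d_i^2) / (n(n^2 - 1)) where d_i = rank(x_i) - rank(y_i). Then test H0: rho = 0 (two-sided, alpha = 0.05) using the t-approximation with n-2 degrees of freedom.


Step 1: Rank x and y separately (midranks; no ties here).
rank(x): 14->7, 9->3, 10->4, 18->9, 8->2, 3->1, 15->8, 11->5, 13->6
rank(y): 7->7, 3->3, 4->4, 9->9, 2->2, 6->6, 1->1, 5->5, 8->8
Step 2: d_i = R_x(i) - R_y(i); compute d_i^2.
  (7-7)^2=0, (3-3)^2=0, (4-4)^2=0, (9-9)^2=0, (2-2)^2=0, (1-6)^2=25, (8-1)^2=49, (5-5)^2=0, (6-8)^2=4
sum(d^2) = 78.
Step 3: rho = 1 - 6*78 / (9*(9^2 - 1)) = 1 - 468/720 = 0.350000.
Step 4: Under H0, t = rho * sqrt((n-2)/(1-rho^2)) = 0.9885 ~ t(7).
Step 5: Two-sided p-value from the t-distribution with 7 df = 0.355820.
Step 6: alpha = 0.05. fail to reject H0.

rho = 0.3500, p = 0.355820, fail to reject H0 at alpha = 0.05.


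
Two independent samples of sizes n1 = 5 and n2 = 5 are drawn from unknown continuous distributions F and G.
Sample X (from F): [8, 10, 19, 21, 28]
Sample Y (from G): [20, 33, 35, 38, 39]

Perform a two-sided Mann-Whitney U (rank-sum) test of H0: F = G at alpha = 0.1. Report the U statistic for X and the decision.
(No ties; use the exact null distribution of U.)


Step 1: Combine and sort all 10 observations; assign midranks.
sorted (value, group): (8,X), (10,X), (19,X), (20,Y), (21,X), (28,X), (33,Y), (35,Y), (38,Y), (39,Y)
ranks: 8->1, 10->2, 19->3, 20->4, 21->5, 28->6, 33->7, 35->8, 38->9, 39->10
Step 2: Rank sum for X: R1 = 1 + 2 + 3 + 5 + 6 = 17.
Step 3: U_X = R1 - n1(n1+1)/2 = 17 - 5*6/2 = 17 - 15 = 2.
       U_Y = n1*n2 - U_X = 25 - 2 = 23.
Step 4: No ties, so the exact null distribution of U (based on enumerating the C(10,5) = 252 equally likely rank assignments) gives the two-sided p-value.
Step 5: p-value = 0.031746; compare to alpha = 0.1. reject H0.

U_X = 2, p = 0.031746, reject H0 at alpha = 0.1.


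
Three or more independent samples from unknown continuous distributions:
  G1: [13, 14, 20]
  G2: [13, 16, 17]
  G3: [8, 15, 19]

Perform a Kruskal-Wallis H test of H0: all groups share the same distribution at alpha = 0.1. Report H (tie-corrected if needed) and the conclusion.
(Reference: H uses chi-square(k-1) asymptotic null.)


Step 1: Combine all N = 9 observations and assign midranks.
sorted (value, group, rank): (8,G3,1), (13,G1,2.5), (13,G2,2.5), (14,G1,4), (15,G3,5), (16,G2,6), (17,G2,7), (19,G3,8), (20,G1,9)
Step 2: Sum ranks within each group.
R_1 = 15.5 (n_1 = 3)
R_2 = 15.5 (n_2 = 3)
R_3 = 14 (n_3 = 3)
Step 3: H = 12/(N(N+1)) * sum(R_i^2/n_i) - 3(N+1)
     = 12/(9*10) * (15.5^2/3 + 15.5^2/3 + 14^2/3) - 3*10
     = 0.133333 * 225.5 - 30
     = 0.066667.
Step 4: Ties present; correction factor C = 1 - 6/(9^3 - 9) = 0.991667. Corrected H = 0.066667 / 0.991667 = 0.067227.
Step 5: Under H0, H ~ chi^2(2); p-value = 0.966945.
Step 6: alpha = 0.1. fail to reject H0.

H = 0.0672, df = 2, p = 0.966945, fail to reject H0.


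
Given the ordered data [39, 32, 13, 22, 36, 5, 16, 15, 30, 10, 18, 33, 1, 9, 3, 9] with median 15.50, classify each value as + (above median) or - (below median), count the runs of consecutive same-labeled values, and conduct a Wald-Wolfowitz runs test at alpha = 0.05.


Step 1: Compute median = 15.50; label A = above, B = below.
Labels in order: AABAABABABAABBBB  (n_A = 8, n_B = 8)
Step 2: Count runs R = 10.
Step 3: Under H0 (random ordering), E[R] = 2*n_A*n_B/(n_A+n_B) + 1 = 2*8*8/16 + 1 = 9.0000.
        Var[R] = 2*n_A*n_B*(2*n_A*n_B - n_A - n_B) / ((n_A+n_B)^2 * (n_A+n_B-1)) = 14336/3840 = 3.7333.
        SD[R] = 1.9322.
Step 4: Continuity-corrected z = (R - 0.5 - E[R]) / SD[R] = (10 - 0.5 - 9.0000) / 1.9322 = 0.2588.
Step 5: Two-sided p-value via normal approximation = 2*(1 - Phi(|z|)) = 0.795809.
Step 6: alpha = 0.05. fail to reject H0.

R = 10, z = 0.2588, p = 0.795809, fail to reject H0.


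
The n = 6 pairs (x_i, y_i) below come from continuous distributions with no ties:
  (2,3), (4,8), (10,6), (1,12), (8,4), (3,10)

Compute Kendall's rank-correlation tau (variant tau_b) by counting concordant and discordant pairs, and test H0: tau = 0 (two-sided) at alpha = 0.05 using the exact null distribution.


Step 1: Enumerate the 15 unordered pairs (i,j) with i<j and classify each by sign(x_j-x_i) * sign(y_j-y_i).
  (1,2):dx=+2,dy=+5->C; (1,3):dx=+8,dy=+3->C; (1,4):dx=-1,dy=+9->D; (1,5):dx=+6,dy=+1->C
  (1,6):dx=+1,dy=+7->C; (2,3):dx=+6,dy=-2->D; (2,4):dx=-3,dy=+4->D; (2,5):dx=+4,dy=-4->D
  (2,6):dx=-1,dy=+2->D; (3,4):dx=-9,dy=+6->D; (3,5):dx=-2,dy=-2->C; (3,6):dx=-7,dy=+4->D
  (4,5):dx=+7,dy=-8->D; (4,6):dx=+2,dy=-2->D; (5,6):dx=-5,dy=+6->D
Step 2: C = 5, D = 10, total pairs = 15.
Step 3: tau = (C - D)/(n(n-1)/2) = (5 - 10)/15 = -0.333333.
Step 4: Exact two-sided p-value (enumerate n! = 720 permutations of y under H0): p = 0.469444.
Step 5: alpha = 0.05. fail to reject H0.

tau_b = -0.3333 (C=5, D=10), p = 0.469444, fail to reject H0.


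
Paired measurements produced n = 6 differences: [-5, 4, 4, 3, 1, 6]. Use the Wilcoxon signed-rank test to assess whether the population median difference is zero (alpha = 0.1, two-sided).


Step 1: Drop any zero differences (none here) and take |d_i|.
|d| = [5, 4, 4, 3, 1, 6]
Step 2: Midrank |d_i| (ties get averaged ranks).
ranks: |5|->5, |4|->3.5, |4|->3.5, |3|->2, |1|->1, |6|->6
Step 3: Attach original signs; sum ranks with positive sign and with negative sign.
W+ = 3.5 + 3.5 + 2 + 1 + 6 = 16
W- = 5 = 5
(Check: W+ + W- = 21 should equal n(n+1)/2 = 21.)
Step 4: Test statistic W = min(W+, W-) = 5.
Step 5: Ties in |d|, so use the tie-corrected normal approximation.
        E[W] = n(n+1)/4 = 6*7/4 = 10.5.
        Tie groups: |d|=4 (t=2); sum(t^3 - t) = 6.
        Var[W] = n(n+1)(2n+1)/24 - sum(t^3-t)/48 = 546/24 - 6/48 = 22.625.
        z = (W - E[W]) / sqrt(Var[W]) = (5 - 10.5) / 4.7566 = -1.1563.
        Two-sided p = 2*Phi(z) = 0.247561.
Step 6: alpha = 0.1. fail to reject H0.

W+ = 16, W- = 5, W = min = 5, p = 0.247561, fail to reject H0.


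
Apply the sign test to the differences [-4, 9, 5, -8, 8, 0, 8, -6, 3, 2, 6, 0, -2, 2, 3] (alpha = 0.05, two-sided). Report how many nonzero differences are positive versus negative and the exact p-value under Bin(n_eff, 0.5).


Step 1: Discard zero differences. Original n = 15; n_eff = number of nonzero differences = 13.
Nonzero differences (with sign): -4, +9, +5, -8, +8, +8, -6, +3, +2, +6, -2, +2, +3
Step 2: Count signs: positive = 9, negative = 4.
Step 3: Under H0: P(positive) = 0.5, so the number of positives S ~ Bin(13, 0.5).
Step 4: Two-sided exact p-value = sum of Bin(13,0.5) probabilities at or below the observed probability = 0.266846.
Step 5: alpha = 0.05. fail to reject H0.

n_eff = 13, pos = 9, neg = 4, p = 0.266846, fail to reject H0.


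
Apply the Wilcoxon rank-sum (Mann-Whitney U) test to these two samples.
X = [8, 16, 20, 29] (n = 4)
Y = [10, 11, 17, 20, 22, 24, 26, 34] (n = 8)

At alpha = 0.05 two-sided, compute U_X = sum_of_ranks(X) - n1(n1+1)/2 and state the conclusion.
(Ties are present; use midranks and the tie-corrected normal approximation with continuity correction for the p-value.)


Step 1: Combine and sort all 12 observations; assign midranks.
sorted (value, group): (8,X), (10,Y), (11,Y), (16,X), (17,Y), (20,X), (20,Y), (22,Y), (24,Y), (26,Y), (29,X), (34,Y)
ranks: 8->1, 10->2, 11->3, 16->4, 17->5, 20->6.5, 20->6.5, 22->8, 24->9, 26->10, 29->11, 34->12
Step 2: Rank sum for X: R1 = 1 + 4 + 6.5 + 11 = 22.5.
Step 3: U_X = R1 - n1(n1+1)/2 = 22.5 - 4*5/2 = 22.5 - 10 = 12.5.
       U_Y = n1*n2 - U_X = 32 - 12.5 = 19.5.
Step 4: Ties are present, so use the tie-corrected normal approximation (with continuity correction) for the p-value.
Step 5: p-value = 0.609759; compare to alpha = 0.05. fail to reject H0.

U_X = 12.5, p = 0.609759, fail to reject H0 at alpha = 0.05.


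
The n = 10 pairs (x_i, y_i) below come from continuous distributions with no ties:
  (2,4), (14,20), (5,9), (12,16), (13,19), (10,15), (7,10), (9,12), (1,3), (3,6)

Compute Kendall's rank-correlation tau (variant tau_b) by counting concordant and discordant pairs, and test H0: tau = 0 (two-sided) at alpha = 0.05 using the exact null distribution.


Step 1: Enumerate the 45 unordered pairs (i,j) with i<j and classify each by sign(x_j-x_i) * sign(y_j-y_i).
  (1,2):dx=+12,dy=+16->C; (1,3):dx=+3,dy=+5->C; (1,4):dx=+10,dy=+12->C; (1,5):dx=+11,dy=+15->C
  (1,6):dx=+8,dy=+11->C; (1,7):dx=+5,dy=+6->C; (1,8):dx=+7,dy=+8->C; (1,9):dx=-1,dy=-1->C
  (1,10):dx=+1,dy=+2->C; (2,3):dx=-9,dy=-11->C; (2,4):dx=-2,dy=-4->C; (2,5):dx=-1,dy=-1->C
  (2,6):dx=-4,dy=-5->C; (2,7):dx=-7,dy=-10->C; (2,8):dx=-5,dy=-8->C; (2,9):dx=-13,dy=-17->C
  (2,10):dx=-11,dy=-14->C; (3,4):dx=+7,dy=+7->C; (3,5):dx=+8,dy=+10->C; (3,6):dx=+5,dy=+6->C
  (3,7):dx=+2,dy=+1->C; (3,8):dx=+4,dy=+3->C; (3,9):dx=-4,dy=-6->C; (3,10):dx=-2,dy=-3->C
  (4,5):dx=+1,dy=+3->C; (4,6):dx=-2,dy=-1->C; (4,7):dx=-5,dy=-6->C; (4,8):dx=-3,dy=-4->C
  (4,9):dx=-11,dy=-13->C; (4,10):dx=-9,dy=-10->C; (5,6):dx=-3,dy=-4->C; (5,7):dx=-6,dy=-9->C
  (5,8):dx=-4,dy=-7->C; (5,9):dx=-12,dy=-16->C; (5,10):dx=-10,dy=-13->C; (6,7):dx=-3,dy=-5->C
  (6,8):dx=-1,dy=-3->C; (6,9):dx=-9,dy=-12->C; (6,10):dx=-7,dy=-9->C; (7,8):dx=+2,dy=+2->C
  (7,9):dx=-6,dy=-7->C; (7,10):dx=-4,dy=-4->C; (8,9):dx=-8,dy=-9->C; (8,10):dx=-6,dy=-6->C
  (9,10):dx=+2,dy=+3->C
Step 2: C = 45, D = 0, total pairs = 45.
Step 3: tau = (C - D)/(n(n-1)/2) = (45 - 0)/45 = 1.000000.
Step 4: Exact two-sided p-value (enumerate n! = 3628800 permutations of y under H0): p = 0.000001.
Step 5: alpha = 0.05. reject H0.

tau_b = 1.0000 (C=45, D=0), p = 0.000001, reject H0.


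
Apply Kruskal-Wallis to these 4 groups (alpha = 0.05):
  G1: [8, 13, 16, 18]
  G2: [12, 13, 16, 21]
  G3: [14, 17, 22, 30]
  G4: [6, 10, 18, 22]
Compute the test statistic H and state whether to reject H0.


Step 1: Combine all N = 16 observations and assign midranks.
sorted (value, group, rank): (6,G4,1), (8,G1,2), (10,G4,3), (12,G2,4), (13,G1,5.5), (13,G2,5.5), (14,G3,7), (16,G1,8.5), (16,G2,8.5), (17,G3,10), (18,G1,11.5), (18,G4,11.5), (21,G2,13), (22,G3,14.5), (22,G4,14.5), (30,G3,16)
Step 2: Sum ranks within each group.
R_1 = 27.5 (n_1 = 4)
R_2 = 31 (n_2 = 4)
R_3 = 47.5 (n_3 = 4)
R_4 = 30 (n_4 = 4)
Step 3: H = 12/(N(N+1)) * sum(R_i^2/n_i) - 3(N+1)
     = 12/(16*17) * (27.5^2/4 + 31^2/4 + 47.5^2/4 + 30^2/4) - 3*17
     = 0.044118 * 1218.38 - 51
     = 2.751838.
Step 4: Ties present; correction factor C = 1 - 24/(16^3 - 16) = 0.994118. Corrected H = 2.751838 / 0.994118 = 2.768121.
Step 5: Under H0, H ~ chi^2(3); p-value = 0.428775.
Step 6: alpha = 0.05. fail to reject H0.

H = 2.7681, df = 3, p = 0.428775, fail to reject H0.


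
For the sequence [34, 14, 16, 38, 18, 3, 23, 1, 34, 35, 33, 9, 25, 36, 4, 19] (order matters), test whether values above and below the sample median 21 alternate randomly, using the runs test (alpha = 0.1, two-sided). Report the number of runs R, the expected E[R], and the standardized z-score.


Step 1: Compute median = 21; label A = above, B = below.
Labels in order: ABBABBABAAABAABB  (n_A = 8, n_B = 8)
Step 2: Count runs R = 10.
Step 3: Under H0 (random ordering), E[R] = 2*n_A*n_B/(n_A+n_B) + 1 = 2*8*8/16 + 1 = 9.0000.
        Var[R] = 2*n_A*n_B*(2*n_A*n_B - n_A - n_B) / ((n_A+n_B)^2 * (n_A+n_B-1)) = 14336/3840 = 3.7333.
        SD[R] = 1.9322.
Step 4: Continuity-corrected z = (R - 0.5 - E[R]) / SD[R] = (10 - 0.5 - 9.0000) / 1.9322 = 0.2588.
Step 5: Two-sided p-value via normal approximation = 2*(1 - Phi(|z|)) = 0.795809.
Step 6: alpha = 0.1. fail to reject H0.

R = 10, z = 0.2588, p = 0.795809, fail to reject H0.


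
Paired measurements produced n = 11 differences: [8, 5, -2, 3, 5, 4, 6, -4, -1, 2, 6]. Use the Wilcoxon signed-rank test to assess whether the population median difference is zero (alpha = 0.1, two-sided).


Step 1: Drop any zero differences (none here) and take |d_i|.
|d| = [8, 5, 2, 3, 5, 4, 6, 4, 1, 2, 6]
Step 2: Midrank |d_i| (ties get averaged ranks).
ranks: |8|->11, |5|->7.5, |2|->2.5, |3|->4, |5|->7.5, |4|->5.5, |6|->9.5, |4|->5.5, |1|->1, |2|->2.5, |6|->9.5
Step 3: Attach original signs; sum ranks with positive sign and with negative sign.
W+ = 11 + 7.5 + 4 + 7.5 + 5.5 + 9.5 + 2.5 + 9.5 = 57
W- = 2.5 + 5.5 + 1 = 9
(Check: W+ + W- = 66 should equal n(n+1)/2 = 66.)
Step 4: Test statistic W = min(W+, W-) = 9.
Step 5: Ties in |d|, so use the tie-corrected normal approximation.
        E[W] = n(n+1)/4 = 11*12/4 = 33.
        Tie groups: |d|=2 (t=2), |d|=4 (t=2), |d|=5 (t=2), |d|=6 (t=2); sum(t^3 - t) = 24.
        Var[W] = n(n+1)(2n+1)/24 - sum(t^3-t)/48 = 3036/24 - 24/48 = 126.
        z = (W - E[W]) / sqrt(Var[W]) = (9 - 33) / 11.2250 = -2.1381.
        Two-sided p = 2*Phi(z) = 0.032509.
Step 6: alpha = 0.1. reject H0.

W+ = 57, W- = 9, W = min = 9, p = 0.032509, reject H0.


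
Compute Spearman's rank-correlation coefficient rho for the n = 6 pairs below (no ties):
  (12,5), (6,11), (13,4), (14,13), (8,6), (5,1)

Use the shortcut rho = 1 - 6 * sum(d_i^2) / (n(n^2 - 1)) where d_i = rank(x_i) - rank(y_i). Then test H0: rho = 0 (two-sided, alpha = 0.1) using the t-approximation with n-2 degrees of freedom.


Step 1: Rank x and y separately (midranks; no ties here).
rank(x): 12->4, 6->2, 13->5, 14->6, 8->3, 5->1
rank(y): 5->3, 11->5, 4->2, 13->6, 6->4, 1->1
Step 2: d_i = R_x(i) - R_y(i); compute d_i^2.
  (4-3)^2=1, (2-5)^2=9, (5-2)^2=9, (6-6)^2=0, (3-4)^2=1, (1-1)^2=0
sum(d^2) = 20.
Step 3: rho = 1 - 6*20 / (6*(6^2 - 1)) = 1 - 120/210 = 0.428571.
Step 4: Under H0, t = rho * sqrt((n-2)/(1-rho^2)) = 0.9487 ~ t(4).
Step 5: Two-sided p-value from the t-distribution with 4 df = 0.396501.
Step 6: alpha = 0.1. fail to reject H0.

rho = 0.4286, p = 0.396501, fail to reject H0 at alpha = 0.1.


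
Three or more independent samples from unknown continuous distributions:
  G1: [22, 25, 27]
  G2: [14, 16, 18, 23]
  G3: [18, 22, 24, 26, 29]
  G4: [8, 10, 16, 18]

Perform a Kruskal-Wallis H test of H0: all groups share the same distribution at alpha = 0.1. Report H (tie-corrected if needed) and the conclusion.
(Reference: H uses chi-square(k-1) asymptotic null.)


Step 1: Combine all N = 16 observations and assign midranks.
sorted (value, group, rank): (8,G4,1), (10,G4,2), (14,G2,3), (16,G2,4.5), (16,G4,4.5), (18,G2,7), (18,G3,7), (18,G4,7), (22,G1,9.5), (22,G3,9.5), (23,G2,11), (24,G3,12), (25,G1,13), (26,G3,14), (27,G1,15), (29,G3,16)
Step 2: Sum ranks within each group.
R_1 = 37.5 (n_1 = 3)
R_2 = 25.5 (n_2 = 4)
R_3 = 58.5 (n_3 = 5)
R_4 = 14.5 (n_4 = 4)
Step 3: H = 12/(N(N+1)) * sum(R_i^2/n_i) - 3(N+1)
     = 12/(16*17) * (37.5^2/3 + 25.5^2/4 + 58.5^2/5 + 14.5^2/4) - 3*17
     = 0.044118 * 1368.33 - 51
     = 9.367279.
Step 4: Ties present; correction factor C = 1 - 36/(16^3 - 16) = 0.991176. Corrected H = 9.367279 / 0.991176 = 9.450668.
Step 5: Under H0, H ~ chi^2(3); p-value = 0.023862.
Step 6: alpha = 0.1. reject H0.

H = 9.4507, df = 3, p = 0.023862, reject H0.


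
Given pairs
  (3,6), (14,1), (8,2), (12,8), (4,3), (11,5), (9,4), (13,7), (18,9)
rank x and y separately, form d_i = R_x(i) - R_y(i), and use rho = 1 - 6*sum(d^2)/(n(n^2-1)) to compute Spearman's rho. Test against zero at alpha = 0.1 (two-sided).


Step 1: Rank x and y separately (midranks; no ties here).
rank(x): 3->1, 14->8, 8->3, 12->6, 4->2, 11->5, 9->4, 13->7, 18->9
rank(y): 6->6, 1->1, 2->2, 8->8, 3->3, 5->5, 4->4, 7->7, 9->9
Step 2: d_i = R_x(i) - R_y(i); compute d_i^2.
  (1-6)^2=25, (8-1)^2=49, (3-2)^2=1, (6-8)^2=4, (2-3)^2=1, (5-5)^2=0, (4-4)^2=0, (7-7)^2=0, (9-9)^2=0
sum(d^2) = 80.
Step 3: rho = 1 - 6*80 / (9*(9^2 - 1)) = 1 - 480/720 = 0.333333.
Step 4: Under H0, t = rho * sqrt((n-2)/(1-rho^2)) = 0.9354 ~ t(7).
Step 5: Two-sided p-value from the t-distribution with 7 df = 0.380713.
Step 6: alpha = 0.1. fail to reject H0.

rho = 0.3333, p = 0.380713, fail to reject H0 at alpha = 0.1.


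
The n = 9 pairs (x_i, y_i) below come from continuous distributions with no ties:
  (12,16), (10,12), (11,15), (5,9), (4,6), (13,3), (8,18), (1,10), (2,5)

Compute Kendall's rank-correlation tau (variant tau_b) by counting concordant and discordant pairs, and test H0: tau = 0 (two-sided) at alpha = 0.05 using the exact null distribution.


Step 1: Enumerate the 36 unordered pairs (i,j) with i<j and classify each by sign(x_j-x_i) * sign(y_j-y_i).
  (1,2):dx=-2,dy=-4->C; (1,3):dx=-1,dy=-1->C; (1,4):dx=-7,dy=-7->C; (1,5):dx=-8,dy=-10->C
  (1,6):dx=+1,dy=-13->D; (1,7):dx=-4,dy=+2->D; (1,8):dx=-11,dy=-6->C; (1,9):dx=-10,dy=-11->C
  (2,3):dx=+1,dy=+3->C; (2,4):dx=-5,dy=-3->C; (2,5):dx=-6,dy=-6->C; (2,6):dx=+3,dy=-9->D
  (2,7):dx=-2,dy=+6->D; (2,8):dx=-9,dy=-2->C; (2,9):dx=-8,dy=-7->C; (3,4):dx=-6,dy=-6->C
  (3,5):dx=-7,dy=-9->C; (3,6):dx=+2,dy=-12->D; (3,7):dx=-3,dy=+3->D; (3,8):dx=-10,dy=-5->C
  (3,9):dx=-9,dy=-10->C; (4,5):dx=-1,dy=-3->C; (4,6):dx=+8,dy=-6->D; (4,7):dx=+3,dy=+9->C
  (4,8):dx=-4,dy=+1->D; (4,9):dx=-3,dy=-4->C; (5,6):dx=+9,dy=-3->D; (5,7):dx=+4,dy=+12->C
  (5,8):dx=-3,dy=+4->D; (5,9):dx=-2,dy=-1->C; (6,7):dx=-5,dy=+15->D; (6,8):dx=-12,dy=+7->D
  (6,9):dx=-11,dy=+2->D; (7,8):dx=-7,dy=-8->C; (7,9):dx=-6,dy=-13->C; (8,9):dx=+1,dy=-5->D
Step 2: C = 22, D = 14, total pairs = 36.
Step 3: tau = (C - D)/(n(n-1)/2) = (22 - 14)/36 = 0.222222.
Step 4: Exact two-sided p-value (enumerate n! = 362880 permutations of y under H0): p = 0.476709.
Step 5: alpha = 0.05. fail to reject H0.

tau_b = 0.2222 (C=22, D=14), p = 0.476709, fail to reject H0.


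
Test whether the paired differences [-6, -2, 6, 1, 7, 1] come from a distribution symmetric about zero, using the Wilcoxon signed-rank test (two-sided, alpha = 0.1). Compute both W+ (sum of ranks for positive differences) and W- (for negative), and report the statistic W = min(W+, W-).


Step 1: Drop any zero differences (none here) and take |d_i|.
|d| = [6, 2, 6, 1, 7, 1]
Step 2: Midrank |d_i| (ties get averaged ranks).
ranks: |6|->4.5, |2|->3, |6|->4.5, |1|->1.5, |7|->6, |1|->1.5
Step 3: Attach original signs; sum ranks with positive sign and with negative sign.
W+ = 4.5 + 1.5 + 6 + 1.5 = 13.5
W- = 4.5 + 3 = 7.5
(Check: W+ + W- = 21 should equal n(n+1)/2 = 21.)
Step 4: Test statistic W = min(W+, W-) = 7.5.
Step 5: Ties in |d|, so use the tie-corrected normal approximation.
        E[W] = n(n+1)/4 = 6*7/4 = 10.5.
        Tie groups: |d|=1 (t=2), |d|=6 (t=2); sum(t^3 - t) = 12.
        Var[W] = n(n+1)(2n+1)/24 - sum(t^3-t)/48 = 546/24 - 12/48 = 22.5.
        z = (W - E[W]) / sqrt(Var[W]) = (7.5 - 10.5) / 4.7434 = -0.6325.
        Two-sided p = 2*Phi(z) = 0.527089.
Step 6: alpha = 0.1. fail to reject H0.

W+ = 13.5, W- = 7.5, W = min = 7.5, p = 0.527089, fail to reject H0.


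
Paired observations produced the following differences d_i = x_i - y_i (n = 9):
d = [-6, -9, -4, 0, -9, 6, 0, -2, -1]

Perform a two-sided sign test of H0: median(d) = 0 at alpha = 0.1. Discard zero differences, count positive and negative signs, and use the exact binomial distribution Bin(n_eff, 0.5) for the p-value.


Step 1: Discard zero differences. Original n = 9; n_eff = number of nonzero differences = 7.
Nonzero differences (with sign): -6, -9, -4, -9, +6, -2, -1
Step 2: Count signs: positive = 1, negative = 6.
Step 3: Under H0: P(positive) = 0.5, so the number of positives S ~ Bin(7, 0.5).
Step 4: Two-sided exact p-value = sum of Bin(7,0.5) probabilities at or below the observed probability = 0.125000.
Step 5: alpha = 0.1. fail to reject H0.

n_eff = 7, pos = 1, neg = 6, p = 0.125000, fail to reject H0.


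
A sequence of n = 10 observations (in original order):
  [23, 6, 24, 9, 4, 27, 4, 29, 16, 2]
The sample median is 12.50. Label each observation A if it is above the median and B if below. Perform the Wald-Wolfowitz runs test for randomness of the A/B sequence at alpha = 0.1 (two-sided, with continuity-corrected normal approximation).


Step 1: Compute median = 12.50; label A = above, B = below.
Labels in order: ABABBABAAB  (n_A = 5, n_B = 5)
Step 2: Count runs R = 8.
Step 3: Under H0 (random ordering), E[R] = 2*n_A*n_B/(n_A+n_B) + 1 = 2*5*5/10 + 1 = 6.0000.
        Var[R] = 2*n_A*n_B*(2*n_A*n_B - n_A - n_B) / ((n_A+n_B)^2 * (n_A+n_B-1)) = 2000/900 = 2.2222.
        SD[R] = 1.4907.
Step 4: Continuity-corrected z = (R - 0.5 - E[R]) / SD[R] = (8 - 0.5 - 6.0000) / 1.4907 = 1.0062.
Step 5: Two-sided p-value via normal approximation = 2*(1 - Phi(|z|)) = 0.314305.
Step 6: alpha = 0.1. fail to reject H0.

R = 8, z = 1.0062, p = 0.314305, fail to reject H0.


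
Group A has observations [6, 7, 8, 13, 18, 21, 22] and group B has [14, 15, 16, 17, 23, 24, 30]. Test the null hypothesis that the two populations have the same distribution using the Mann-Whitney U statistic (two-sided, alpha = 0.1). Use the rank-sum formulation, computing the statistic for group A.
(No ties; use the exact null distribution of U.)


Step 1: Combine and sort all 14 observations; assign midranks.
sorted (value, group): (6,X), (7,X), (8,X), (13,X), (14,Y), (15,Y), (16,Y), (17,Y), (18,X), (21,X), (22,X), (23,Y), (24,Y), (30,Y)
ranks: 6->1, 7->2, 8->3, 13->4, 14->5, 15->6, 16->7, 17->8, 18->9, 21->10, 22->11, 23->12, 24->13, 30->14
Step 2: Rank sum for X: R1 = 1 + 2 + 3 + 4 + 9 + 10 + 11 = 40.
Step 3: U_X = R1 - n1(n1+1)/2 = 40 - 7*8/2 = 40 - 28 = 12.
       U_Y = n1*n2 - U_X = 49 - 12 = 37.
Step 4: No ties, so the exact null distribution of U (based on enumerating the C(14,7) = 3432 equally likely rank assignments) gives the two-sided p-value.
Step 5: p-value = 0.128205; compare to alpha = 0.1. fail to reject H0.

U_X = 12, p = 0.128205, fail to reject H0 at alpha = 0.1.


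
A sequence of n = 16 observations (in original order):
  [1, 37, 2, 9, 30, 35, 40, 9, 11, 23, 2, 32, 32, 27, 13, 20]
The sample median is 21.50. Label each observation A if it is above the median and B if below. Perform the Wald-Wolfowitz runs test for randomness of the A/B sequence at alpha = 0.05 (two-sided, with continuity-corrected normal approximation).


Step 1: Compute median = 21.50; label A = above, B = below.
Labels in order: BABBAAABBABAAABB  (n_A = 8, n_B = 8)
Step 2: Count runs R = 9.
Step 3: Under H0 (random ordering), E[R] = 2*n_A*n_B/(n_A+n_B) + 1 = 2*8*8/16 + 1 = 9.0000.
        Var[R] = 2*n_A*n_B*(2*n_A*n_B - n_A - n_B) / ((n_A+n_B)^2 * (n_A+n_B-1)) = 14336/3840 = 3.7333.
        SD[R] = 1.9322.
Step 4: R = E[R], so z = 0 with no continuity correction.
Step 5: Two-sided p-value via normal approximation = 2*(1 - Phi(|z|)) = 1.000000.
Step 6: alpha = 0.05. fail to reject H0.

R = 9, z = 0.0000, p = 1.000000, fail to reject H0.


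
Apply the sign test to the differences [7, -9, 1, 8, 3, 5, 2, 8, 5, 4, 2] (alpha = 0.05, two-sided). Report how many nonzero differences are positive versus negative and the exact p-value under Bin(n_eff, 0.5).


Step 1: Discard zero differences. Original n = 11; n_eff = number of nonzero differences = 11.
Nonzero differences (with sign): +7, -9, +1, +8, +3, +5, +2, +8, +5, +4, +2
Step 2: Count signs: positive = 10, negative = 1.
Step 3: Under H0: P(positive) = 0.5, so the number of positives S ~ Bin(11, 0.5).
Step 4: Two-sided exact p-value = sum of Bin(11,0.5) probabilities at or below the observed probability = 0.011719.
Step 5: alpha = 0.05. reject H0.

n_eff = 11, pos = 10, neg = 1, p = 0.011719, reject H0.


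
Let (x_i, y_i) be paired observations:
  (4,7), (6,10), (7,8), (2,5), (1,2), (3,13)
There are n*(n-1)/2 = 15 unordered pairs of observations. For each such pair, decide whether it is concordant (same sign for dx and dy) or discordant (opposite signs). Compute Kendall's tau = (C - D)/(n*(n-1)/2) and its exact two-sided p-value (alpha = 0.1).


Step 1: Enumerate the 15 unordered pairs (i,j) with i<j and classify each by sign(x_j-x_i) * sign(y_j-y_i).
  (1,2):dx=+2,dy=+3->C; (1,3):dx=+3,dy=+1->C; (1,4):dx=-2,dy=-2->C; (1,5):dx=-3,dy=-5->C
  (1,6):dx=-1,dy=+6->D; (2,3):dx=+1,dy=-2->D; (2,4):dx=-4,dy=-5->C; (2,5):dx=-5,dy=-8->C
  (2,6):dx=-3,dy=+3->D; (3,4):dx=-5,dy=-3->C; (3,5):dx=-6,dy=-6->C; (3,6):dx=-4,dy=+5->D
  (4,5):dx=-1,dy=-3->C; (4,6):dx=+1,dy=+8->C; (5,6):dx=+2,dy=+11->C
Step 2: C = 11, D = 4, total pairs = 15.
Step 3: tau = (C - D)/(n(n-1)/2) = (11 - 4)/15 = 0.466667.
Step 4: Exact two-sided p-value (enumerate n! = 720 permutations of y under H0): p = 0.272222.
Step 5: alpha = 0.1. fail to reject H0.

tau_b = 0.4667 (C=11, D=4), p = 0.272222, fail to reject H0.


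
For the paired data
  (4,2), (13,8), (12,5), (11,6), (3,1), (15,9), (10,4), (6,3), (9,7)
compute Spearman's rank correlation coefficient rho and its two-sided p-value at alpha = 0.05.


Step 1: Rank x and y separately (midranks; no ties here).
rank(x): 4->2, 13->8, 12->7, 11->6, 3->1, 15->9, 10->5, 6->3, 9->4
rank(y): 2->2, 8->8, 5->5, 6->6, 1->1, 9->9, 4->4, 3->3, 7->7
Step 2: d_i = R_x(i) - R_y(i); compute d_i^2.
  (2-2)^2=0, (8-8)^2=0, (7-5)^2=4, (6-6)^2=0, (1-1)^2=0, (9-9)^2=0, (5-4)^2=1, (3-3)^2=0, (4-7)^2=9
sum(d^2) = 14.
Step 3: rho = 1 - 6*14 / (9*(9^2 - 1)) = 1 - 84/720 = 0.883333.
Step 4: Under H0, t = rho * sqrt((n-2)/(1-rho^2)) = 4.9858 ~ t(7).
Step 5: Two-sided p-value from the t-distribution with 7 df = 0.001591.
Step 6: alpha = 0.05. reject H0.

rho = 0.8833, p = 0.001591, reject H0 at alpha = 0.05.


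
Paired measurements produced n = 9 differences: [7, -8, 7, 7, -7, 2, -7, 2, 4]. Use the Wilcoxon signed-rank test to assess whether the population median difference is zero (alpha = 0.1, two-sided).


Step 1: Drop any zero differences (none here) and take |d_i|.
|d| = [7, 8, 7, 7, 7, 2, 7, 2, 4]
Step 2: Midrank |d_i| (ties get averaged ranks).
ranks: |7|->6, |8|->9, |7|->6, |7|->6, |7|->6, |2|->1.5, |7|->6, |2|->1.5, |4|->3
Step 3: Attach original signs; sum ranks with positive sign and with negative sign.
W+ = 6 + 6 + 6 + 1.5 + 1.5 + 3 = 24
W- = 9 + 6 + 6 = 21
(Check: W+ + W- = 45 should equal n(n+1)/2 = 45.)
Step 4: Test statistic W = min(W+, W-) = 21.
Step 5: Ties in |d|, so use the tie-corrected normal approximation.
        E[W] = n(n+1)/4 = 9*10/4 = 22.5.
        Tie groups: |d|=2 (t=2), |d|=7 (t=5); sum(t^3 - t) = 126.
        Var[W] = n(n+1)(2n+1)/24 - sum(t^3-t)/48 = 1710/24 - 126/48 = 68.625.
        z = (W - E[W]) / sqrt(Var[W]) = (21 - 22.5) / 8.2840 = -0.1811.
        Two-sided p = 2*Phi(z) = 0.856311.
Step 6: alpha = 0.1. fail to reject H0.

W+ = 24, W- = 21, W = min = 21, p = 0.856311, fail to reject H0.


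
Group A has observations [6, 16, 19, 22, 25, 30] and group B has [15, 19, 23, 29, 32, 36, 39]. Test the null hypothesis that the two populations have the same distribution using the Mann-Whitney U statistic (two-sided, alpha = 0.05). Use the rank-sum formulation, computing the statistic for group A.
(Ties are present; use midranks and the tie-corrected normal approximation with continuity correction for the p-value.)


Step 1: Combine and sort all 13 observations; assign midranks.
sorted (value, group): (6,X), (15,Y), (16,X), (19,X), (19,Y), (22,X), (23,Y), (25,X), (29,Y), (30,X), (32,Y), (36,Y), (39,Y)
ranks: 6->1, 15->2, 16->3, 19->4.5, 19->4.5, 22->6, 23->7, 25->8, 29->9, 30->10, 32->11, 36->12, 39->13
Step 2: Rank sum for X: R1 = 1 + 3 + 4.5 + 6 + 8 + 10 = 32.5.
Step 3: U_X = R1 - n1(n1+1)/2 = 32.5 - 6*7/2 = 32.5 - 21 = 11.5.
       U_Y = n1*n2 - U_X = 42 - 11.5 = 30.5.
Step 4: Ties are present, so use the tie-corrected normal approximation (with continuity correction) for the p-value.
Step 5: p-value = 0.197926; compare to alpha = 0.05. fail to reject H0.

U_X = 11.5, p = 0.197926, fail to reject H0 at alpha = 0.05.


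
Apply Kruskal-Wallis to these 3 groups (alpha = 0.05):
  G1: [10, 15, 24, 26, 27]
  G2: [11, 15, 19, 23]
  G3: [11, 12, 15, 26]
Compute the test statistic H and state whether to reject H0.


Step 1: Combine all N = 13 observations and assign midranks.
sorted (value, group, rank): (10,G1,1), (11,G2,2.5), (11,G3,2.5), (12,G3,4), (15,G1,6), (15,G2,6), (15,G3,6), (19,G2,8), (23,G2,9), (24,G1,10), (26,G1,11.5), (26,G3,11.5), (27,G1,13)
Step 2: Sum ranks within each group.
R_1 = 41.5 (n_1 = 5)
R_2 = 25.5 (n_2 = 4)
R_3 = 24 (n_3 = 4)
Step 3: H = 12/(N(N+1)) * sum(R_i^2/n_i) - 3(N+1)
     = 12/(13*14) * (41.5^2/5 + 25.5^2/4 + 24^2/4) - 3*14
     = 0.065934 * 651.013 - 42
     = 0.923901.
Step 4: Ties present; correction factor C = 1 - 36/(13^3 - 13) = 0.983516. Corrected H = 0.923901 / 0.983516 = 0.939385.
Step 5: Under H0, H ~ chi^2(2); p-value = 0.625194.
Step 6: alpha = 0.05. fail to reject H0.

H = 0.9394, df = 2, p = 0.625194, fail to reject H0.


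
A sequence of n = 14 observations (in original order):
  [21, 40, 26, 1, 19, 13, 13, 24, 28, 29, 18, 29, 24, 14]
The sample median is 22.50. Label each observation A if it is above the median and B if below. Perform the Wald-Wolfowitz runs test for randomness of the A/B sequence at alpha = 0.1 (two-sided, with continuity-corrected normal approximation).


Step 1: Compute median = 22.50; label A = above, B = below.
Labels in order: BAABBBBAAABAAB  (n_A = 7, n_B = 7)
Step 2: Count runs R = 7.
Step 3: Under H0 (random ordering), E[R] = 2*n_A*n_B/(n_A+n_B) + 1 = 2*7*7/14 + 1 = 8.0000.
        Var[R] = 2*n_A*n_B*(2*n_A*n_B - n_A - n_B) / ((n_A+n_B)^2 * (n_A+n_B-1)) = 8232/2548 = 3.2308.
        SD[R] = 1.7974.
Step 4: Continuity-corrected z = (R + 0.5 - E[R]) / SD[R] = (7 + 0.5 - 8.0000) / 1.7974 = -0.2782.
Step 5: Two-sided p-value via normal approximation = 2*(1 - Phi(|z|)) = 0.780879.
Step 6: alpha = 0.1. fail to reject H0.

R = 7, z = -0.2782, p = 0.780879, fail to reject H0.


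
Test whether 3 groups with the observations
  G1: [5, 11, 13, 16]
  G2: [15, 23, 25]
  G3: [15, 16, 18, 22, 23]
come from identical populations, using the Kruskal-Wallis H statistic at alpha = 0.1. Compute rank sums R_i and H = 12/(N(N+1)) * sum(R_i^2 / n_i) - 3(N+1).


Step 1: Combine all N = 12 observations and assign midranks.
sorted (value, group, rank): (5,G1,1), (11,G1,2), (13,G1,3), (15,G2,4.5), (15,G3,4.5), (16,G1,6.5), (16,G3,6.5), (18,G3,8), (22,G3,9), (23,G2,10.5), (23,G3,10.5), (25,G2,12)
Step 2: Sum ranks within each group.
R_1 = 12.5 (n_1 = 4)
R_2 = 27 (n_2 = 3)
R_3 = 38.5 (n_3 = 5)
Step 3: H = 12/(N(N+1)) * sum(R_i^2/n_i) - 3(N+1)
     = 12/(12*13) * (12.5^2/4 + 27^2/3 + 38.5^2/5) - 3*13
     = 0.076923 * 578.513 - 39
     = 5.500962.
Step 4: Ties present; correction factor C = 1 - 18/(12^3 - 12) = 0.989510. Corrected H = 5.500962 / 0.989510 = 5.559276.
Step 5: Under H0, H ~ chi^2(2); p-value = 0.062061.
Step 6: alpha = 0.1. reject H0.

H = 5.5593, df = 2, p = 0.062061, reject H0.


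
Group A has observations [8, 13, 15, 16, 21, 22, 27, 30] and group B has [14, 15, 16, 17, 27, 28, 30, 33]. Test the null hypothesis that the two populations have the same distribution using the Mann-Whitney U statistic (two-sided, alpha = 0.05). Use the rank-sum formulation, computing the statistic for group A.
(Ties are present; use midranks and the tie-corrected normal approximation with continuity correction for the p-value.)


Step 1: Combine and sort all 16 observations; assign midranks.
sorted (value, group): (8,X), (13,X), (14,Y), (15,X), (15,Y), (16,X), (16,Y), (17,Y), (21,X), (22,X), (27,X), (27,Y), (28,Y), (30,X), (30,Y), (33,Y)
ranks: 8->1, 13->2, 14->3, 15->4.5, 15->4.5, 16->6.5, 16->6.5, 17->8, 21->9, 22->10, 27->11.5, 27->11.5, 28->13, 30->14.5, 30->14.5, 33->16
Step 2: Rank sum for X: R1 = 1 + 2 + 4.5 + 6.5 + 9 + 10 + 11.5 + 14.5 = 59.
Step 3: U_X = R1 - n1(n1+1)/2 = 59 - 8*9/2 = 59 - 36 = 23.
       U_Y = n1*n2 - U_X = 64 - 23 = 41.
Step 4: Ties are present, so use the tie-corrected normal approximation (with continuity correction) for the p-value.
Step 5: p-value = 0.370618; compare to alpha = 0.05. fail to reject H0.

U_X = 23, p = 0.370618, fail to reject H0 at alpha = 0.05.


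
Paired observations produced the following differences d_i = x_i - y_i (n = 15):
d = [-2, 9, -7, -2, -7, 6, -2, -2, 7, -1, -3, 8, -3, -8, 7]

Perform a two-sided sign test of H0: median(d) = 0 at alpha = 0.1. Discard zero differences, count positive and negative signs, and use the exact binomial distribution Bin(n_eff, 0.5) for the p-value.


Step 1: Discard zero differences. Original n = 15; n_eff = number of nonzero differences = 15.
Nonzero differences (with sign): -2, +9, -7, -2, -7, +6, -2, -2, +7, -1, -3, +8, -3, -8, +7
Step 2: Count signs: positive = 5, negative = 10.
Step 3: Under H0: P(positive) = 0.5, so the number of positives S ~ Bin(15, 0.5).
Step 4: Two-sided exact p-value = sum of Bin(15,0.5) probabilities at or below the observed probability = 0.301758.
Step 5: alpha = 0.1. fail to reject H0.

n_eff = 15, pos = 5, neg = 10, p = 0.301758, fail to reject H0.


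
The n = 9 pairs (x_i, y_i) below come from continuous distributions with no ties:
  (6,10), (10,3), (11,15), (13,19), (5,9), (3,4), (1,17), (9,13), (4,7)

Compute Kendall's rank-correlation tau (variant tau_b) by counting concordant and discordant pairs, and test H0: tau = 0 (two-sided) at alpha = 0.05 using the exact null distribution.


Step 1: Enumerate the 36 unordered pairs (i,j) with i<j and classify each by sign(x_j-x_i) * sign(y_j-y_i).
  (1,2):dx=+4,dy=-7->D; (1,3):dx=+5,dy=+5->C; (1,4):dx=+7,dy=+9->C; (1,5):dx=-1,dy=-1->C
  (1,6):dx=-3,dy=-6->C; (1,7):dx=-5,dy=+7->D; (1,8):dx=+3,dy=+3->C; (1,9):dx=-2,dy=-3->C
  (2,3):dx=+1,dy=+12->C; (2,4):dx=+3,dy=+16->C; (2,5):dx=-5,dy=+6->D; (2,6):dx=-7,dy=+1->D
  (2,7):dx=-9,dy=+14->D; (2,8):dx=-1,dy=+10->D; (2,9):dx=-6,dy=+4->D; (3,4):dx=+2,dy=+4->C
  (3,5):dx=-6,dy=-6->C; (3,6):dx=-8,dy=-11->C; (3,7):dx=-10,dy=+2->D; (3,8):dx=-2,dy=-2->C
  (3,9):dx=-7,dy=-8->C; (4,5):dx=-8,dy=-10->C; (4,6):dx=-10,dy=-15->C; (4,7):dx=-12,dy=-2->C
  (4,8):dx=-4,dy=-6->C; (4,9):dx=-9,dy=-12->C; (5,6):dx=-2,dy=-5->C; (5,7):dx=-4,dy=+8->D
  (5,8):dx=+4,dy=+4->C; (5,9):dx=-1,dy=-2->C; (6,7):dx=-2,dy=+13->D; (6,8):dx=+6,dy=+9->C
  (6,9):dx=+1,dy=+3->C; (7,8):dx=+8,dy=-4->D; (7,9):dx=+3,dy=-10->D; (8,9):dx=-5,dy=-6->C
Step 2: C = 24, D = 12, total pairs = 36.
Step 3: tau = (C - D)/(n(n-1)/2) = (24 - 12)/36 = 0.333333.
Step 4: Exact two-sided p-value (enumerate n! = 362880 permutations of y under H0): p = 0.259518.
Step 5: alpha = 0.05. fail to reject H0.

tau_b = 0.3333 (C=24, D=12), p = 0.259518, fail to reject H0.


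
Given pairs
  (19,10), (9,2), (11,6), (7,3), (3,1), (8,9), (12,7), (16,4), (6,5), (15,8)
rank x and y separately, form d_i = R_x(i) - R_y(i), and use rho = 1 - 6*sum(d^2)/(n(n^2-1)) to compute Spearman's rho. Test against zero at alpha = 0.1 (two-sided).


Step 1: Rank x and y separately (midranks; no ties here).
rank(x): 19->10, 9->5, 11->6, 7->3, 3->1, 8->4, 12->7, 16->9, 6->2, 15->8
rank(y): 10->10, 2->2, 6->6, 3->3, 1->1, 9->9, 7->7, 4->4, 5->5, 8->8
Step 2: d_i = R_x(i) - R_y(i); compute d_i^2.
  (10-10)^2=0, (5-2)^2=9, (6-6)^2=0, (3-3)^2=0, (1-1)^2=0, (4-9)^2=25, (7-7)^2=0, (9-4)^2=25, (2-5)^2=9, (8-8)^2=0
sum(d^2) = 68.
Step 3: rho = 1 - 6*68 / (10*(10^2 - 1)) = 1 - 408/990 = 0.587879.
Step 4: Under H0, t = rho * sqrt((n-2)/(1-rho^2)) = 2.0555 ~ t(8).
Step 5: Two-sided p-value from the t-distribution with 8 df = 0.073878.
Step 6: alpha = 0.1. reject H0.

rho = 0.5879, p = 0.073878, reject H0 at alpha = 0.1.


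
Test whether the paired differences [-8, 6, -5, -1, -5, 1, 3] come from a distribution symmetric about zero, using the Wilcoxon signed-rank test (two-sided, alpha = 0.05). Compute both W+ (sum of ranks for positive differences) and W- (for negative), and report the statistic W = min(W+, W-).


Step 1: Drop any zero differences (none here) and take |d_i|.
|d| = [8, 6, 5, 1, 5, 1, 3]
Step 2: Midrank |d_i| (ties get averaged ranks).
ranks: |8|->7, |6|->6, |5|->4.5, |1|->1.5, |5|->4.5, |1|->1.5, |3|->3
Step 3: Attach original signs; sum ranks with positive sign and with negative sign.
W+ = 6 + 1.5 + 3 = 10.5
W- = 7 + 4.5 + 1.5 + 4.5 = 17.5
(Check: W+ + W- = 28 should equal n(n+1)/2 = 28.)
Step 4: Test statistic W = min(W+, W-) = 10.5.
Step 5: Ties in |d|, so use the tie-corrected normal approximation.
        E[W] = n(n+1)/4 = 7*8/4 = 14.
        Tie groups: |d|=1 (t=2), |d|=5 (t=2); sum(t^3 - t) = 12.
        Var[W] = n(n+1)(2n+1)/24 - sum(t^3-t)/48 = 840/24 - 12/48 = 34.75.
        z = (W - E[W]) / sqrt(Var[W]) = (10.5 - 14) / 5.8949 = -0.5937.
        Two-sided p = 2*Phi(z) = 0.552691.
Step 6: alpha = 0.05. fail to reject H0.

W+ = 10.5, W- = 17.5, W = min = 10.5, p = 0.552691, fail to reject H0.
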